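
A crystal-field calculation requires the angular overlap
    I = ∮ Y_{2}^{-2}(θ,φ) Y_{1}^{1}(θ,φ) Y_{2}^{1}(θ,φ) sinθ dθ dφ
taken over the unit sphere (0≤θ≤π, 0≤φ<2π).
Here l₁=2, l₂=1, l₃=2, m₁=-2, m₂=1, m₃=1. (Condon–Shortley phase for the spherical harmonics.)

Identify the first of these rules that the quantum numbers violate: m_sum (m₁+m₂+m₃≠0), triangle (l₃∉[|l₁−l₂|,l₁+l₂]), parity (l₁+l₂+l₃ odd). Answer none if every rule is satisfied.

parity

Σmᵢ = 0  ✓
l₃∈[|l₁−l₂|,l₁+l₂]=[1,3], have l₃=2  ✓
Σlᵢ = 5 ⇒ odd  ✗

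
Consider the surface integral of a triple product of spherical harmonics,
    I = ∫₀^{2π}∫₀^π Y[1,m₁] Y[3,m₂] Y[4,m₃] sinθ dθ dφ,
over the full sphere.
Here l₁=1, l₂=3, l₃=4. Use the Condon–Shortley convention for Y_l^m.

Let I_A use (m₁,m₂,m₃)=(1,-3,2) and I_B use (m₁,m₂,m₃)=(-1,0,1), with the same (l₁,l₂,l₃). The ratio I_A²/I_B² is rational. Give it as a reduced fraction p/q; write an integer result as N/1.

1/10

l's match ⇒ only the (l;m) 3-j factors differ between A and B.
A: triangle coeff Δ(1,3,4) = 1/252; Σ_t [0,0]: t=0:+1/1440 = 1/1440; (3j)²=1/252 [(1 3 4; 1 -3 2)], sign=+1
B: triangle coeff Δ(1,3,4) = 1/252; Σ_t [0,0]: t=0:+1/72 = 1/72; (3j)²=5/126 [(1 3 4; -1 0 1)], sign=-1
I_A²/I_B² = (1/252)/(5/126) = 1/10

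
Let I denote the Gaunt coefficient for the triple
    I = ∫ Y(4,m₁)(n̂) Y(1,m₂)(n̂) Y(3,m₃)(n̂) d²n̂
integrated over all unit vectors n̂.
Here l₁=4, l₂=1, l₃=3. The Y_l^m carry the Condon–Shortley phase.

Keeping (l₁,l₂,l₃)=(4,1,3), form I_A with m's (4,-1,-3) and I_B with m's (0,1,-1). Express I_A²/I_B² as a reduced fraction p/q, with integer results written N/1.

Same 4,1,3: normalisation and zero-m 3j drop out of the ratio.
A: Δ: 2! 6! 0! / 9! → 1/252; sum: t=0:+1/1440 = 1/1440; 3j²(4 1 3; 4 -1 -3) = Δ·Π!·Σ² = 1/9  (sign +1)
B: Δ: 2! 6! 0! / 9! → 1/252; sum: t=2:+1/96 = 1/96; 3j²(4 1 3; 0 1 -1) = Δ·Π!·Σ² = 1/42  (sign +1)
I_A²/I_B² = (1/9)/(1/42) = 14/3

14/3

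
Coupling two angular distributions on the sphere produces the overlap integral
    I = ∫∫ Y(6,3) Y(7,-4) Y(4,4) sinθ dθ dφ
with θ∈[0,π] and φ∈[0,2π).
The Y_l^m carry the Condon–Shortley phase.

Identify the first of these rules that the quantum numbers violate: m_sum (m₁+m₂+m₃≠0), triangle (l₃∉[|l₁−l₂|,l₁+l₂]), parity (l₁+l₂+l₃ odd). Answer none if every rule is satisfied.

m_sum

m₁+m₂+m₃ = 3 − 4 + 4 = 3  ✗
triangle: |6−7|=1 ≤ l₃=4 ≤ 6+7=13
parity: l₁+l₂+l₃ = 17 is odd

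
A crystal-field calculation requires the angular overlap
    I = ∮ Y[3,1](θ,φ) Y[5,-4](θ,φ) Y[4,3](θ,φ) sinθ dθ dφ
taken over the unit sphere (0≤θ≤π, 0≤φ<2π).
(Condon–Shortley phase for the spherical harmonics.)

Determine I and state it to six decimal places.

Checks pass: Σm=0; 12 even; l₃=4∈[2,8].
(2·3+1)(2·5+1)(2·4+1) = 693
Δ: 4! 2! 6! / 13! → 1/180180
sum: t=1:−1/576 t=2:+1/144 t=3:−1/576 = 1/288
3j²(3 5 4; 0 0 0) = Δ·Π!·Σ² = 20/1001  (sign +1)
sum: t=0:+1/5760 t=1:−1/4320 = -1/17280
3j²(3 5 4; 1 -4 3) = Δ·Π!·Σ² = 7/4290  (sign +1)
combine: 4πI² = 693·20/1001·7/4290 = 42/1859
take √, sign +1: I = 0.04240138

0.042401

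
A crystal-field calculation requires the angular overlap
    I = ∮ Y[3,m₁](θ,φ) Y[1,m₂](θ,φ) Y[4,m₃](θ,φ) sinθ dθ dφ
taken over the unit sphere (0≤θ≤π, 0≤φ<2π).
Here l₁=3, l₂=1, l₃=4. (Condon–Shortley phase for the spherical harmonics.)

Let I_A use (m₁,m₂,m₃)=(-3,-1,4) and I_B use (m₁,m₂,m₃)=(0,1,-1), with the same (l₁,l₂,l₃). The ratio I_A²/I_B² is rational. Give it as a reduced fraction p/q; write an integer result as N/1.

14/5

Shared (l₁,l₂,l₃)=(3,1,4): N and (l;000)² cancel in I_A²/I_B².
A: Δ = 0!·6!·2!/9! = 1/252; Racah Σ t=0..0: t=0:+1/1440 = 1/1440; ⇒ 3j(3 1 4; -3 -1 4)² = 1/9, sgn +1
B: Δ = 0!·6!·2!/9! = 1/252; Racah Σ t=0..0: t=0:+1/72 = 1/72; ⇒ 3j(3 1 4; 0 1 -1)² = 5/126, sgn -1
I_A²/I_B² = (1/9)/(5/126) = 14/5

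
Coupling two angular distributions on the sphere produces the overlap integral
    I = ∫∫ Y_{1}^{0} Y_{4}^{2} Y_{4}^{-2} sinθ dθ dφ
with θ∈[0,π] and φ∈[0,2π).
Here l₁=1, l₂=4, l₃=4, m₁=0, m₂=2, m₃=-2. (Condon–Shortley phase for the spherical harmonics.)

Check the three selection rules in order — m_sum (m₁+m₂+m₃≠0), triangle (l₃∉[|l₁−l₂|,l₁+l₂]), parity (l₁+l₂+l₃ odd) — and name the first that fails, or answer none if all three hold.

parity

azimuthal sum: 0 + 2 − 2 = 0  ✓
3 ≤ 4 ≤ 5 (triangle on l)  ✓
L = 1 + 4 + 4 = 9 (odd)  ✗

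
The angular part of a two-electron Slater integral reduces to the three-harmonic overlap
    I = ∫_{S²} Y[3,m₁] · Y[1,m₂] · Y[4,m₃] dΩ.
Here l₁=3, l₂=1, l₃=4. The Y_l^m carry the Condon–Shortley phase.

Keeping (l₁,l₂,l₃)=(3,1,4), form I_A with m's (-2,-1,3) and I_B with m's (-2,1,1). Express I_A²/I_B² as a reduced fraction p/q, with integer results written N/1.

7/1

l's match ⇒ only the (l;m) 3-j factors differ between A and B.
A: triangle coeff Δ(3,1,4) = 1/252; Σ_t [0,0]: t=0:+1/240 = 1/240; (3j)²=1/12 [(3 1 4; -2 -1 3)], sign=-1
B: triangle coeff Δ(3,1,4) = 1/252; Σ_t [0,0]: t=0:+1/240 = 1/240; (3j)²=1/84 [(3 1 4; -2 1 1)], sign=-1
I_A²/I_B² = (1/12)/(1/84) = 7/1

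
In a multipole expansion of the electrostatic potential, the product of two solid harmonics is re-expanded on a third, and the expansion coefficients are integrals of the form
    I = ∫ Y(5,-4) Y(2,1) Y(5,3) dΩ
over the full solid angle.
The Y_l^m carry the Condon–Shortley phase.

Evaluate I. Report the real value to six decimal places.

0.196098

Rules hold: Σm=0, L=12 even, 3≤5≤7.
N = 11·5·11 = 605
Δ = 2!·8!·2!/13! = 1/38610
Racah Σ t=0..2: t=0:+1/2880 t=1:−1/576 t=2:+1/2880 = -1/960
⇒ 3j(5 2 5; 0 0 0)² = 10/429, sgn +1
Racah Σ t=1..2: t=1:−1/80640 t=2:+1/10080 = 1/11520
⇒ 3j(5 2 5; -4 1 3)² = 49/1430, sgn +1
4πI² = N·(3j₀)²·(3jₘ)² = 245/507
I = +1·√(0.483235/4π) = 0.19609844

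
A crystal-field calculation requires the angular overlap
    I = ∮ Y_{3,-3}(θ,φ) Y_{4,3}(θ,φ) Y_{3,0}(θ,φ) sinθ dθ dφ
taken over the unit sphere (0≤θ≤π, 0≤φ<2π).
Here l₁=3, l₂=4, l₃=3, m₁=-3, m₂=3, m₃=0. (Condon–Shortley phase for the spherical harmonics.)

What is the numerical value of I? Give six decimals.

m-sum 0 ✓  L=10 even ✓  1≤3≤7 ✓
Π(2lᵢ+1) = 7×9×7 = 441
triangle coeff Δ(3,4,3) = 1/34650
Σ_t [1,3]: t=1:−1/72 t=2:+1/16 t=3:−1/72 = 5/144
(3j)²=2/77 [(3 4 3; 0 0 0)], sign=-1
Σ_t [4,4]: t=4:+1/288 = 1/288
(3j)²=1/22 [(3 4 3; -3 3 0)], sign=-1
⇒ 4πI² = 63/121
I = (+1)√(63/121/(4π)) = 0.20355073

0.203551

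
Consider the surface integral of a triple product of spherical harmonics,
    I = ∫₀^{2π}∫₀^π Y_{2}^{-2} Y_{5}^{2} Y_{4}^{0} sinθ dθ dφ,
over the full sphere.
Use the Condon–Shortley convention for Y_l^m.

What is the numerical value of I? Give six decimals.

L=11 odd ⇒ parity kills the (l;000) factor ⇒ I = 0

0.000000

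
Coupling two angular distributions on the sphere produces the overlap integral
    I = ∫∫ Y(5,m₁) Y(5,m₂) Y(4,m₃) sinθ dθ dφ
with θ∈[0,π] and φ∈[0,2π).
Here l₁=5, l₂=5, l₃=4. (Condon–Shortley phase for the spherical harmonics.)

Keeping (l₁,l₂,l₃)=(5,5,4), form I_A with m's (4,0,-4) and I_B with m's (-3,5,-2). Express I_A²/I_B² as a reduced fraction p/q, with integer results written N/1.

Same 5,5,4: normalisation and zero-m 3j drop out of the ratio.
A: Δ: 6! 4! 4! / 15! → 1/3153150; sum: t=1:−1/69120 = -1/69120; 3j²(5 5 4; 4 0 -4) = Δ·Π!·Σ² = 2/143  (sign -1)
B: Δ: 6! 4! 4! / 15! → 1/3153150; sum: t=6:+1/69120 = 1/69120; 3j²(5 5 4; -3 5 -2) = Δ·Π!·Σ² = 4/143  (sign +1)
I_A²/I_B² = (2/143)/(4/143) = 1/2

1/2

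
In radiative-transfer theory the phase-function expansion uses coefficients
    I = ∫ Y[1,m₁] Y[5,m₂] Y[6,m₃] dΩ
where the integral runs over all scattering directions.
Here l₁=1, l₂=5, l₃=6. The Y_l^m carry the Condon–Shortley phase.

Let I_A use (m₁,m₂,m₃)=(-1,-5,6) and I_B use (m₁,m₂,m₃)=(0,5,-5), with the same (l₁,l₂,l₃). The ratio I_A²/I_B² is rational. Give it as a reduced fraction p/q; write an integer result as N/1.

l's match ⇒ only the (l;m) 3-j factors differ between A and B.
A: triangle coeff Δ(1,5,6) = 1/858; Σ_t [0,0]: t=0:+1/7257600 = 1/7257600; (3j)²=1/13 [(1 5 6; -1 -5 6)], sign=+1
B: triangle coeff Δ(1,5,6) = 1/858; Σ_t [0,0]: t=0:+1/3628800 = 1/3628800; (3j)²=1/78 [(1 5 6; 0 5 -5)], sign=-1
I_A²/I_B² = (1/13)/(1/78) = 6/1

6/1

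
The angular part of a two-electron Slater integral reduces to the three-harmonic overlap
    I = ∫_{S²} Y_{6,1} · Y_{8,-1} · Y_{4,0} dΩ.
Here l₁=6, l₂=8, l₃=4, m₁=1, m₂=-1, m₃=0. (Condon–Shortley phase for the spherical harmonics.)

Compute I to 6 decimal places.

Checks pass: Σm=0; 18 even; l₃=4∈[2,14].
(2·6+1)(2·8+1)(2·4+1) = 1989
Δ: 10! 2! 6! / 19! → 1/23279256
sum: t=4:+1/1658880 t=5:−1/518400 t=6:+1/1658880 = -1/1382400
3j²(6 8 4; 0 0 0) = Δ·Π!·Σ² = 504/46189  (sign -1)
sum: t=3:−1/2903040 t=4:+1/622080 t=5:−1/1382400 = 47/87091200
3j²(6 8 4; 1 -1 0) = Δ·Π!·Σ² = 2209/277134  (sign +1)
combine: 4πI² = 1989·504/46189·2209/277134 = 1670004/9653501
take √, sign -1: I = -0.11733063

-0.117331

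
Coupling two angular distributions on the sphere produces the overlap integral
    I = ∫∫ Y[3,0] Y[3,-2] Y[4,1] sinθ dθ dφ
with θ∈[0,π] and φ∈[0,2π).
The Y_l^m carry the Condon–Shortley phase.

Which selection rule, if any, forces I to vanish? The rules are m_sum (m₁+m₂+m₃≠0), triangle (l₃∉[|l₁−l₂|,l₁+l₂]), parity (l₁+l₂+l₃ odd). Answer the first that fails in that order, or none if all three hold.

azimuthal sum: 0 − 2 + 1 = -1  ✗
0 ≤ 4 ≤ 6 (triangle on l)
L = 3 + 3 + 4 = 10 (even)

m_sum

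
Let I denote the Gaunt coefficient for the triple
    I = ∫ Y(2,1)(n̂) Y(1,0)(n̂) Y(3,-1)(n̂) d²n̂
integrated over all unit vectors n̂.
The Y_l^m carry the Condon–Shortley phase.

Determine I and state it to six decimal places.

-0.233597

m-sum 0 ✓  L=6 even ✓  1≤3≤3 ✓
Π(2lᵢ+1) = 5×3×7 = 105
triangle coeff Δ(2,1,3) = 1/105
Σ_t [0,0]: t=0:+1/4 = 1/4
(3j)²=3/35 [(2 1 3; 0 0 0)], sign=-1
Σ_t [0,0]: t=0:+1/6 = 1/6
(3j)²=8/105 [(2 1 3; 1 0 -1)], sign=+1
⇒ 4πI² = 24/35
I = (-1)√(24/35/(4π)) = -0.23359668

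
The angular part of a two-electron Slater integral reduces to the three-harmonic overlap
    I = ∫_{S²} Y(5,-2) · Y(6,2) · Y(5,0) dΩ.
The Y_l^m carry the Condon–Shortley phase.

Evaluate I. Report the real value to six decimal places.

Checks pass: Σm=0; 16 even; l₃=5∈[1,11].
(2·5+1)(2·6+1)(2·5+1) = 1573
Δ: 6! 4! 6! / 17! → 1/28588560
sum: t=1:−1/345600 t=2:+1/13824 t=3:−1/5184 t=4:+1/13824 t=5:−1/345600 = -7/129600
3j²(5 6 5; 0 0 0) = Δ·Π!·Σ² = 80/7293  (sign +1)
sum: t=3:−1/103680 t=4:+1/13824 t=5:−1/17280 t=6:+1/207360 = 1/103680
3j²(5 6 5; -2 2 0) = Δ·Π!·Σ² = 10/7293  (sign -1)
combine: 4πI² = 1573·80/7293·10/7293 = 800/33813
take √, sign -1: I = -0.04339086

-0.043391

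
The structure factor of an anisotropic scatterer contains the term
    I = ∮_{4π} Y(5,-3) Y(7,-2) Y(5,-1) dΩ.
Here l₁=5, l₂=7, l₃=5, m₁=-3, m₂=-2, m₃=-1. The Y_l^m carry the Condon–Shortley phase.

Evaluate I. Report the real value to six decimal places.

0.000000

Σmᵢ = -6 ≠ 0, so the φ-integral vanishes; I = 0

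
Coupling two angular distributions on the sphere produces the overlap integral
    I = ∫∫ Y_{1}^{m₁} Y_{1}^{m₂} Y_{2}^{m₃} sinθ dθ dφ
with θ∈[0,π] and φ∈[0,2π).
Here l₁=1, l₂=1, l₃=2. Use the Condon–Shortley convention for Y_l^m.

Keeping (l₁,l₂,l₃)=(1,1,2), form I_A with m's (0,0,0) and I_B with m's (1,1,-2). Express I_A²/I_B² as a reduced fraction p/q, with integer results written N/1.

2/3

Same 1,1,2: normalisation and zero-m 3j drop out of the ratio.
A: Δ: 0! 2! 2! / 5! → 1/30; sum: t=0:+1/1 = 1/1; 3j²(1 1 2; 0 0 0) = Δ·Π!·Σ² = 2/15  (sign +1)
B: Δ: 0! 2! 2! / 5! → 1/30; sum: t=0:+1/4 = 1/4; 3j²(1 1 2; 1 1 -2) = Δ·Π!·Σ² = 1/5  (sign +1)
I_A²/I_B² = (2/15)/(1/5) = 2/3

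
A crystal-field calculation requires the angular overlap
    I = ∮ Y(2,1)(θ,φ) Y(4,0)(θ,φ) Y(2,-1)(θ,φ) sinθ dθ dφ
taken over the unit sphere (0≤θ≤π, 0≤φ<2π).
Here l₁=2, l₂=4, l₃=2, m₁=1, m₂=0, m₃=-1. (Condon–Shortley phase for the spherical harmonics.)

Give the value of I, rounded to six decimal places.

m-sum 0 ✓  L=8 even ✓  2≤2≤6 ✓
Π(2lᵢ+1) = 5×9×5 = 225
triangle coeff Δ(2,4,2) = 1/630
Σ_t [2,2]: t=2:+1/16 = 1/16
(3j)²=2/35 [(2 4 2; 0 0 0)], sign=+1
Σ_t [1,1]: t=1:−1/36 = -1/36
(3j)²=8/315 [(2 4 2; 1 0 -1)], sign=+1
⇒ 4πI² = 16/49
I = (+1)√(16/49/(4π)) = 0.16119702

0.161197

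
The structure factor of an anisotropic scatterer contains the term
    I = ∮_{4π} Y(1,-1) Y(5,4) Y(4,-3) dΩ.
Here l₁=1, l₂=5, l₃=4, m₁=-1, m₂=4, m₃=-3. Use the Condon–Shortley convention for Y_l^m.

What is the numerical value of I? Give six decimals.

Checks pass: Σm=0; 10 even; l₃=4∈[4,6].
(2·1+1)(2·5+1)(2·4+1) = 297
Δ: 2! 0! 8! / 11! → 1/495
sum: t=1:−1/576 = -1/576
3j²(1 5 4; 0 0 0) = Δ·Π!·Σ² = 5/99  (sign -1)
sum: t=2:+1/10080 = 1/10080
3j²(1 5 4; -1 4 -3) = Δ·Π!·Σ² = 4/55  (sign -1)
combine: 4πI² = 297·5/99·4/55 = 12/11
take √, sign +1: I = 0.29463840

0.294638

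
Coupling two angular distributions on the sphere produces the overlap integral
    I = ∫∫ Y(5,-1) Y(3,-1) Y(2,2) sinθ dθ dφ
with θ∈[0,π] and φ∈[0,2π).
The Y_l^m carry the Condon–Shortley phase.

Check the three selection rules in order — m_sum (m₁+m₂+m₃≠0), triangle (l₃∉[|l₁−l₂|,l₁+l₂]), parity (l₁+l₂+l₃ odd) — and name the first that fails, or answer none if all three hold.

none

m₁+m₂+m₃ = -1 − 1 + 2 = 0  ✓
triangle: |5−3|=2 ≤ l₃=2 ≤ 5+3=8  ✓
parity: l₁+l₂+l₃ = 10 is even  ✓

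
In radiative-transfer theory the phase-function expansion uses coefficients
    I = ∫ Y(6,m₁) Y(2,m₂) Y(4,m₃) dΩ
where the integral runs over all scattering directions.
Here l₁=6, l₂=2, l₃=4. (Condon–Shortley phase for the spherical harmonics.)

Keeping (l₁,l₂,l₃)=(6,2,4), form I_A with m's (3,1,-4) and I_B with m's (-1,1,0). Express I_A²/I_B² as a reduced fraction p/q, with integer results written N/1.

9/175

Same 6,2,4: normalisation and zero-m 3j drop out of the ratio.
A: Δ: 4! 8! 0! / 13! → 1/6435; sum: t=3:−1/241920 = -1/241920; 3j²(6 2 4; 3 1 -4) = Δ·Π!·Σ² = 1/715  (sign -1)
B: Δ: 4! 8! 0! / 13! → 1/6435; sum: t=3:−1/3456 = -1/3456; 3j²(6 2 4; -1 1 0) = Δ·Π!·Σ² = 35/1287  (sign -1)
I_A²/I_B² = (1/715)/(35/1287) = 9/175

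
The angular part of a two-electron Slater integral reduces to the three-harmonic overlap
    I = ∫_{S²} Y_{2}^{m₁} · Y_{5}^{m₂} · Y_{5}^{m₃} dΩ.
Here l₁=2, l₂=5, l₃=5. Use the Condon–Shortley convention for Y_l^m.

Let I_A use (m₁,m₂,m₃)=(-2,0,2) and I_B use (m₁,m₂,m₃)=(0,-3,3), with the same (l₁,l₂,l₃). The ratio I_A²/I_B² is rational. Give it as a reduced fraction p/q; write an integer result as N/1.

Shared (l₁,l₂,l₃)=(2,5,5): N and (l;000)² cancel in I_A²/I_B².
A: Δ = 2!·2!·8!/13! = 1/38610; Racah Σ t=2..2: t=2:+1/2880 = 1/2880; ⇒ 3j(2 5 5; -2 0 2)² = 14/429, sgn -1
B: Δ = 2!·2!·8!/13! = 1/38610; Racah Σ t=0..2: t=0:+1/5760 t=1:−1/5040 t=2:+1/161280 = -1/53760; ⇒ 3j(2 5 5; 0 -3 3)² = 1/4290, sgn -1
I_A²/I_B² = (14/429)/(1/4290) = 140/1

140/1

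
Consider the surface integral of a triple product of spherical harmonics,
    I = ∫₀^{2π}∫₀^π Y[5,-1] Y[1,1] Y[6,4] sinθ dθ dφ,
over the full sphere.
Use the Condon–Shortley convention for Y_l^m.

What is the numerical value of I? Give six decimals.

m-sum = -1 + 1 + 4 = 4 ≠ 0 ⇒ I = 0

0.000000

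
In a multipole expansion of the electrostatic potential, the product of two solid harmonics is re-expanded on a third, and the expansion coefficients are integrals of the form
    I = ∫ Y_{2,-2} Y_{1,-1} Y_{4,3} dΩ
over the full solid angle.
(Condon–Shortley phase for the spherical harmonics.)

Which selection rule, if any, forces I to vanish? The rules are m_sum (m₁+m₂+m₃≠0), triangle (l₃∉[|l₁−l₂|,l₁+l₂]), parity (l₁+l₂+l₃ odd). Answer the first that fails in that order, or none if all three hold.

triangle

Σmᵢ = 0  ✓
l₃∈[|l₁−l₂|,l₁+l₂]=[1,3], have l₃=4  ✗
Σlᵢ = 7 ⇒ odd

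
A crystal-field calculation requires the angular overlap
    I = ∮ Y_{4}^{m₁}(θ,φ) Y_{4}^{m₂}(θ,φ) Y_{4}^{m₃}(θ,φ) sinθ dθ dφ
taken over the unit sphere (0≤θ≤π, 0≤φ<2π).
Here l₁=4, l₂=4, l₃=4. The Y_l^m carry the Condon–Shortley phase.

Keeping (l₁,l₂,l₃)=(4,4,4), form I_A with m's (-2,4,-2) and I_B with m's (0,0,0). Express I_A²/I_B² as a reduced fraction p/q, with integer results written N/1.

Same 4,4,4: normalisation and zero-m 3j drop out of the ratio.
A: Δ: 4! 4! 4! / 13! → 1/450450; sum: t=4:+1/2304 = 1/2304; 3j²(4 4 4; -2 4 -2) = Δ·Π!·Σ² = 5/143  (sign +1)
B: Δ: 4! 4! 4! / 13! → 1/450450; sum: t=0:+1/13824 t=1:−1/216 t=2:+1/64 t=3:−1/216 t=4:+1/13824 = 5/768; 3j²(4 4 4; 0 0 0) = Δ·Π!·Σ² = 18/1001  (sign +1)
I_A²/I_B² = (5/143)/(18/1001) = 35/18

35/18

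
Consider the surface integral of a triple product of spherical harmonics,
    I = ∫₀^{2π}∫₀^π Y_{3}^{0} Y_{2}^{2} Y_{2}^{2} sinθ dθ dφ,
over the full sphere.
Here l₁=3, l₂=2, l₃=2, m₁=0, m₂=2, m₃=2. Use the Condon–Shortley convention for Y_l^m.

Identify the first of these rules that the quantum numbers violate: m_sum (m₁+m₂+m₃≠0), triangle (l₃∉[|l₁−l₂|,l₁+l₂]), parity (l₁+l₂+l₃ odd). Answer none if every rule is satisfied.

m_sum

azimuthal sum: 0 + 2 + 2 = 4  ✗
1 ≤ 2 ≤ 5 (triangle on l)
L = 3 + 2 + 2 = 7 (odd)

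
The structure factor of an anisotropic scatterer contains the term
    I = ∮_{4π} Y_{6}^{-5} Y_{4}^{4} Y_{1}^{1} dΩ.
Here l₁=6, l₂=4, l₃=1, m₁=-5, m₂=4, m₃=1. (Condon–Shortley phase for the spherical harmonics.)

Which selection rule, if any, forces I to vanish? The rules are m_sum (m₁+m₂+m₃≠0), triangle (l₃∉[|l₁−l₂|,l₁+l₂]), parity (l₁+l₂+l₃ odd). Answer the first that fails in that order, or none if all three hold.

m₁+m₂+m₃ = -5 + 4 + 1 = 0  ✓
triangle: |6−4|=2 ≤ l₃=1 ≤ 6+4=10  ✗
parity: l₁+l₂+l₃ = 11 is odd

triangle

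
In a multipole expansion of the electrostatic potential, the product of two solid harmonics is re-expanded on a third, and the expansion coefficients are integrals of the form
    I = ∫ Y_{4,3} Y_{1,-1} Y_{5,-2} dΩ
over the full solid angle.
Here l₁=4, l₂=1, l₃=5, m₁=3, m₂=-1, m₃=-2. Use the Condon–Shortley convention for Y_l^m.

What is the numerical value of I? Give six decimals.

0.085055

m-sum 0 ✓  L=10 even ✓  3≤5≤5 ✓
Π(2lᵢ+1) = 9×3×11 = 297
triangle coeff Δ(4,1,5) = 1/495
Σ_t [0,0]: t=0:+1/576 = 1/576
(3j)²=5/99 [(4 1 5; 0 0 0)], sign=-1
Σ_t [0,0]: t=0:+1/10080 = 1/10080
(3j)²=1/165 [(4 1 5; 3 -1 -2)], sign=-1
⇒ 4πI² = 1/11
I = (+1)√(1/11/(4π)) = 0.08505478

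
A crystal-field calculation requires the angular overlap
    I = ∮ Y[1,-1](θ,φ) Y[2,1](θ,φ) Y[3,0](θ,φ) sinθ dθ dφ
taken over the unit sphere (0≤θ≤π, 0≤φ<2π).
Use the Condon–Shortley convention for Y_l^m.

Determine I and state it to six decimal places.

Rules hold: Σm=0, L=6 even, 1≤3≤3.
N = 3·5·7 = 105
Δ = 0!·2!·4!/7! = 1/105
Racah Σ t=0..0: t=0:+1/4 = 1/4
⇒ 3j(1 2 3; 0 0 0)² = 3/35, sgn -1
Racah Σ t=0..0: t=0:+1/12 = 1/12
⇒ 3j(1 2 3; -1 1 0)² = 1/35, sgn -1
4πI² = N·(3j₀)²·(3jₘ)² = 9/35
I = +1·√(0.257143/4π) = 0.14304817

0.143048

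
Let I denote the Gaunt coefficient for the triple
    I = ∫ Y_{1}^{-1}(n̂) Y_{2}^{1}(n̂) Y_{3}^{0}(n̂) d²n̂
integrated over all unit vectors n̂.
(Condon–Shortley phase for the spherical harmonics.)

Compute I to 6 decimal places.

0.143048

Rules hold: Σm=0, L=6 even, 1≤3≤3.
N = 3·5·7 = 105
Δ = 0!·2!·4!/7! = 1/105
Racah Σ t=0..0: t=0:+1/4 = 1/4
⇒ 3j(1 2 3; 0 0 0)² = 3/35, sgn -1
Racah Σ t=0..0: t=0:+1/12 = 1/12
⇒ 3j(1 2 3; -1 1 0)² = 1/35, sgn -1
4πI² = N·(3j₀)²·(3jₘ)² = 9/35
I = +1·√(0.257143/4π) = 0.14304817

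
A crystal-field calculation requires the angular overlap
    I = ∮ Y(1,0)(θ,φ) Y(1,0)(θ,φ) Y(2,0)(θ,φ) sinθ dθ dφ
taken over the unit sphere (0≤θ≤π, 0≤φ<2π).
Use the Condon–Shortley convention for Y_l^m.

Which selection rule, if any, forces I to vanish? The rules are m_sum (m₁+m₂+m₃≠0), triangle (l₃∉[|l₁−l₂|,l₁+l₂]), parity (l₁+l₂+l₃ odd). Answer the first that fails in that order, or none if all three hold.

none

azimuthal sum: 0 + 0 + 0 = 0  ✓
0 ≤ 2 ≤ 2 (triangle on l)  ✓
L = 1 + 1 + 2 = 4 (even)  ✓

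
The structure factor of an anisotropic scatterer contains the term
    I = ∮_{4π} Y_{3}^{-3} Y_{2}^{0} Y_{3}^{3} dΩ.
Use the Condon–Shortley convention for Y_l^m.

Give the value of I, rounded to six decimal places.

0.210261

Checks pass: Σm=0; 8 even; l₃=3∈[1,5].
(2·3+1)(2·2+1)(2·3+1) = 245
Δ: 2! 4! 2! / 9! → 1/3780
sum: t=0:+1/24 t=1:−1/4 t=2:+1/24 = -1/6
3j²(3 2 3; 0 0 0) = Δ·Π!·Σ² = 4/105  (sign +1)
sum: t=2:+1/96 = 1/96
3j²(3 2 3; -3 0 3) = Δ·Π!·Σ² = 5/84  (sign +1)
combine: 4πI² = 245·4/105·5/84 = 5/9
take √, sign +1: I = 0.21026104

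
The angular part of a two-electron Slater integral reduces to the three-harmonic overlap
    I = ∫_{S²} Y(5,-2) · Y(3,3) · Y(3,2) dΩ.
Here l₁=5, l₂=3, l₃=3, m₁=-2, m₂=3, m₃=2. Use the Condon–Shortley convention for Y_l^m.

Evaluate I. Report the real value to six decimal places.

Σmᵢ = 3 ≠ 0, so the φ-integral vanishes; I = 0

0.000000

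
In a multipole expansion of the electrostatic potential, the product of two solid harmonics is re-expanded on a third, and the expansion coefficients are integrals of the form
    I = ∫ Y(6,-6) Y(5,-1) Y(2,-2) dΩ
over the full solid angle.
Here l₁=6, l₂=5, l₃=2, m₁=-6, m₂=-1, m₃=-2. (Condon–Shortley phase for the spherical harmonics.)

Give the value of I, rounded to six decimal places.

0.000000

Σmᵢ = -9 ≠ 0, so the φ-integral vanishes; I = 0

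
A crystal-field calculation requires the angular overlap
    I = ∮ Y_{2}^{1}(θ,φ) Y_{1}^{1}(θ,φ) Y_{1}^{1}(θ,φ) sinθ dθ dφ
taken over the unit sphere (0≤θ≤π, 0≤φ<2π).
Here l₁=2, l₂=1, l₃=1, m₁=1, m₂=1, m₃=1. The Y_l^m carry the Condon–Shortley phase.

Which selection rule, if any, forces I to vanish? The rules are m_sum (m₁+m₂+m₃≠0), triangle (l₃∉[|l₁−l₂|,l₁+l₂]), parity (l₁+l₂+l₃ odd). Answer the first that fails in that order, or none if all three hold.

m_sum

m₁+m₂+m₃ = 1 + 1 + 1 = 3  ✗
triangle: |2−1|=1 ≤ l₃=1 ≤ 2+1=3
parity: l₁+l₂+l₃ = 4 is even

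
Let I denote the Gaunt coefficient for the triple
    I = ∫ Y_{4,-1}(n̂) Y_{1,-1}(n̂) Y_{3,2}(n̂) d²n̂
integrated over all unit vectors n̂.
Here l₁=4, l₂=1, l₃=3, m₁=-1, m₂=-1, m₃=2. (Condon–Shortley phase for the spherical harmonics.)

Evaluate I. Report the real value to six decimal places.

Rules hold: Σm=0, L=8 even, 3≤3≤5.
N = 9·3·7 = 189
Δ = 2!·6!·0!/9! = 1/252
Racah Σ t=1..1: t=1:−1/36 = -1/36
⇒ 3j(4 1 3; 0 0 0)² = 4/63, sgn +1
Racah Σ t=0..0: t=0:+1/240 = 1/240
⇒ 3j(4 1 3; -1 -1 2)² = 1/84, sgn -1
4πI² = N·(3j₀)²·(3jₘ)² = 1/7
I = -1·√(0.142857/4π) = -0.10662181

-0.106622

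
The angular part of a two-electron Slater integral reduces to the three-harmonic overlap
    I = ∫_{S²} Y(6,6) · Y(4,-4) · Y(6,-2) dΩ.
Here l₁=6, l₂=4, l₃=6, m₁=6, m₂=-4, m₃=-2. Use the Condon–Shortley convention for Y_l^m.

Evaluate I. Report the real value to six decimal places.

0.056161

m-sum 0 ✓  L=16 even ✓  2≤6≤10 ✓
Π(2lᵢ+1) = 13×9×13 = 1521
triangle coeff Δ(6,4,6) = 1/15315300
Σ_t [0,4]: t=0:+1/829440 t=1:−1/25920 t=2:+1/9216 t=3:−1/25920 t=4:+1/829440 = 7/207360
(3j)²=28/2431 [(6 4 6; 0 0 0)], sign=+1
Σ_t [0,0]: t=0:+1/23224320 = 1/23224320
(3j)²=1/442 [(6 4 6; 6 -4 -2)], sign=+1
⇒ 4πI² = 126/3179
I = (+1)√(126/3179/(4π)) = 0.05616103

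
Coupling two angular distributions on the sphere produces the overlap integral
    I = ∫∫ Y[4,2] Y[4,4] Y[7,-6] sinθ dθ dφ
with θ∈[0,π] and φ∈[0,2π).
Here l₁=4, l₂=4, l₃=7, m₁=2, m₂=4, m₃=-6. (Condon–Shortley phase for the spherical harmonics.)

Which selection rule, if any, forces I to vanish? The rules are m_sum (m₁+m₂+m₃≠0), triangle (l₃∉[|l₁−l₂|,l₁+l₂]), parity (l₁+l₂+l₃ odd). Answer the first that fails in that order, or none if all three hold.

Σmᵢ = 0  ✓
l₃∈[|l₁−l₂|,l₁+l₂]=[0,8], have l₃=7  ✓
Σlᵢ = 15 ⇒ odd  ✗

parity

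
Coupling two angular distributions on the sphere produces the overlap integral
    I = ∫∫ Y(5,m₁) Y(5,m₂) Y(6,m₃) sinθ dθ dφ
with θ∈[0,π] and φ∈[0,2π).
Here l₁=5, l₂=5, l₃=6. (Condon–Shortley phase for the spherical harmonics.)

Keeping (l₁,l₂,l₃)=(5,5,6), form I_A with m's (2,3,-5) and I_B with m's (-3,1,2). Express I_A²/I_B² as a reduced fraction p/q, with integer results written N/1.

Same 5,5,6: normalisation and zero-m 3j drop out of the ratio.
A: Δ: 4! 6! 6! / 17! → 1/28588560; sum: t=2:+1/345600 t=3:−1/518400 = 1/1036800; 3j²(5 5 6; 2 3 -5) = Δ·Π!·Σ² = 7/2210  (sign -1)
B: Δ: 4! 6! 6! / 17! → 1/28588560; sum: t=2:+1/138240 t=3:−1/25920 t=4:+1/55296 = -11/829440; 3j²(5 5 6; -3 1 2) = Δ·Π!·Σ² = 11/1326  (sign -1)
I_A²/I_B² = (7/2210)/(11/1326) = 21/55

21/55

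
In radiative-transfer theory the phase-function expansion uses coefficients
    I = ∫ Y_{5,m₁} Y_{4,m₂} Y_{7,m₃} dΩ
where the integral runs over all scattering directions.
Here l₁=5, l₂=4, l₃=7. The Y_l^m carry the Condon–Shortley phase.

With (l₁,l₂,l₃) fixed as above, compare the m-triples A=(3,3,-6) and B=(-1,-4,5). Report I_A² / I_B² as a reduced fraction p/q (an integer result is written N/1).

325/672

Same 5,4,7: normalisation and zero-m 3j drop out of the ratio.
A: Δ: 2! 8! 6! / 17! → 1/6126120; sum: t=1:−1/3628800 t=2:+1/9676800 = -1/5806080; 3j²(5 4 7; 3 3 -6) = Δ·Π!·Σ² = 5/408  (sign +1)
B: Δ: 2! 8! 6! / 17! → 1/6126120; sum: t=0:+1/2073600 = 1/2073600; 3j²(5 4 7; -1 -4 5) = Δ·Π!·Σ² = 28/1105  (sign +1)
I_A²/I_B² = (5/408)/(28/1105) = 325/672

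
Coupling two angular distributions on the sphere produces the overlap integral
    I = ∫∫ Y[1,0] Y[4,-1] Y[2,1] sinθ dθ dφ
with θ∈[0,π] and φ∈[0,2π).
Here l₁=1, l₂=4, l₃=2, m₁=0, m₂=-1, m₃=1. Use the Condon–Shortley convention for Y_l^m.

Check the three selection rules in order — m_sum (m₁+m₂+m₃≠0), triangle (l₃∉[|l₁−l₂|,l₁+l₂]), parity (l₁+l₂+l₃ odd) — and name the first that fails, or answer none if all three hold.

triangle

m₁+m₂+m₃ = 0 − 1 + 1 = 0  ✓
triangle: |1−4|=3 ≤ l₃=2 ≤ 1+4=5  ✗
parity: l₁+l₂+l₃ = 7 is odd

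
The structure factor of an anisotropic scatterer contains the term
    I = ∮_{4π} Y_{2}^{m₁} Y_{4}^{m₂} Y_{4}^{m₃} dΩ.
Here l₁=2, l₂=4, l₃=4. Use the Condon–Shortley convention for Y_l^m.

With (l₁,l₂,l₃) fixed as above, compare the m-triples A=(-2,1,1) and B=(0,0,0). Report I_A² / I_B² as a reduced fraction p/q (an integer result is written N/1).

3/2

Shared (l₁,l₂,l₃)=(2,4,4): N and (l;000)² cancel in I_A²/I_B².
A: Δ = 2!·2!·6!/11! = 1/13860; Racah Σ t=2..2: t=2:+1/144 = 1/144; ⇒ 3j(2 4 4; -2 1 1)² = 10/231, sgn -1
B: Δ = 2!·2!·6!/11! = 1/13860; Racah Σ t=0..2: t=0:+1/192 t=1:−1/36 t=2:+1/192 = -5/288; ⇒ 3j(2 4 4; 0 0 0)² = 20/693, sgn -1
I_A²/I_B² = (10/231)/(20/693) = 3/2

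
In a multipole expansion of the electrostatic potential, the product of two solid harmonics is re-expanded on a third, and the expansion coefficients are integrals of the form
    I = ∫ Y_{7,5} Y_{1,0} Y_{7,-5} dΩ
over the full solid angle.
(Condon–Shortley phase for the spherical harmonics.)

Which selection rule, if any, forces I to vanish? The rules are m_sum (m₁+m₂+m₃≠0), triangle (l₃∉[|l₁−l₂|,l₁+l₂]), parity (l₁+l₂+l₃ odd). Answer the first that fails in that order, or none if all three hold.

parity

Σmᵢ = 0  ✓
l₃∈[|l₁−l₂|,l₁+l₂]=[6,8], have l₃=7  ✓
Σlᵢ = 15 ⇒ odd  ✗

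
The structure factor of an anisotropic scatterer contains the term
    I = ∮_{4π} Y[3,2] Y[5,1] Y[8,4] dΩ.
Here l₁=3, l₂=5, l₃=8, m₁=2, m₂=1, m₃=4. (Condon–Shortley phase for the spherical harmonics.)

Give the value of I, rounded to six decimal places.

0.000000

2 + 1 + 4 = 7 ≠ 0: azimuthal integral kills it; I = 0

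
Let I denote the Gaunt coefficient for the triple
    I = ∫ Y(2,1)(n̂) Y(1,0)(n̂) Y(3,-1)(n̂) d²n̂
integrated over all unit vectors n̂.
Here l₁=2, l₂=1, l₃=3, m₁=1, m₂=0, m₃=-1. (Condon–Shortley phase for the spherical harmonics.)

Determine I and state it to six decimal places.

-0.233597

Checks pass: Σm=0; 6 even; l₃=3∈[1,3].
(2·2+1)(2·1+1)(2·3+1) = 105
Δ: 0! 4! 2! / 7! → 1/105
sum: t=0:+1/4 = 1/4
3j²(2 1 3; 0 0 0) = Δ·Π!·Σ² = 3/35  (sign -1)
sum: t=0:+1/6 = 1/6
3j²(2 1 3; 1 0 -1) = Δ·Π!·Σ² = 8/105  (sign +1)
combine: 4πI² = 105·3/35·8/105 = 24/35
take √, sign -1: I = -0.23359668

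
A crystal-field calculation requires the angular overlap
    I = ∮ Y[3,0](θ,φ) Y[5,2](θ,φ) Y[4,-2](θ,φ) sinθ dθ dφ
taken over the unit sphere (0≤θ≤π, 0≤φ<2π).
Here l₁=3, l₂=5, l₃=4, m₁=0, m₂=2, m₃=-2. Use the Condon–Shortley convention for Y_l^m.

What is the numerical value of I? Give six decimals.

0.022664

m-sum 0 ✓  L=12 even ✓  2≤4≤8 ✓
Π(2lᵢ+1) = 7×11×9 = 693
triangle coeff Δ(3,5,4) = 1/180180
Σ_t [1,3]: t=1:−1/576 t=2:+1/144 t=3:−1/576 = 1/288
(3j)²=20/1001 [(3 5 4; 0 0 0)], sign=+1
Σ_t [1,3]: t=1:−1/8640 t=2:+1/480 t=3:−1/576 = 1/4320
(3j)²=1/2145 [(3 5 4; 0 2 -2)], sign=+1
⇒ 4πI² = 12/1859
I = (+1)√(12/1859/(4π)) = 0.02266449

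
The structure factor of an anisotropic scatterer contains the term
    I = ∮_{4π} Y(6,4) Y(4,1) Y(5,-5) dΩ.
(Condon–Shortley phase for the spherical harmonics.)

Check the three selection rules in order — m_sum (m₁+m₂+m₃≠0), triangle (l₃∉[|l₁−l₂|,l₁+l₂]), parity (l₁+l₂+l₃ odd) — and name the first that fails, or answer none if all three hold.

m₁+m₂+m₃ = 4 + 1 − 5 = 0  ✓
triangle: |6−4|=2 ≤ l₃=5 ≤ 6+4=10  ✓
parity: l₁+l₂+l₃ = 15 is odd  ✗

parity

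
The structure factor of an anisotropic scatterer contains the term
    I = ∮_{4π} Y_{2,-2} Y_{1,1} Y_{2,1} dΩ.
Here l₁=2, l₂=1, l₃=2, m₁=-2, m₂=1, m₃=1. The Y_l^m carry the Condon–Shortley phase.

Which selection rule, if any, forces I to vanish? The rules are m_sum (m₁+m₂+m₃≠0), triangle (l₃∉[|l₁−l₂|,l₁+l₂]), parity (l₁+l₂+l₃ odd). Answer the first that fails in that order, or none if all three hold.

parity

azimuthal sum: -2 + 1 + 1 = 0  ✓
1 ≤ 2 ≤ 3 (triangle on l)  ✓
L = 2 + 1 + 2 = 5 (odd)  ✗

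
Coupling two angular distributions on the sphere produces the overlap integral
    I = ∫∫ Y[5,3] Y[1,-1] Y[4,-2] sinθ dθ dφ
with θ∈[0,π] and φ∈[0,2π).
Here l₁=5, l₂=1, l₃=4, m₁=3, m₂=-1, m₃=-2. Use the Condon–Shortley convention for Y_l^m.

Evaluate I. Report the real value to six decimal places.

-0.259847

Checks pass: Σm=0; 10 even; l₃=4∈[4,6].
(2·5+1)(2·1+1)(2·4+1) = 297
Δ: 2! 8! 0! / 11! → 1/495
sum: t=1:−1/576 = -1/576
3j²(5 1 4; 0 0 0) = Δ·Π!·Σ² = 5/99  (sign -1)
sum: t=0:+1/2880 = 1/2880
3j²(5 1 4; 3 -1 -2) = Δ·Π!·Σ² = 28/495  (sign +1)
combine: 4πI² = 297·5/99·28/495 = 28/33
take √, sign -1: I = -0.25984664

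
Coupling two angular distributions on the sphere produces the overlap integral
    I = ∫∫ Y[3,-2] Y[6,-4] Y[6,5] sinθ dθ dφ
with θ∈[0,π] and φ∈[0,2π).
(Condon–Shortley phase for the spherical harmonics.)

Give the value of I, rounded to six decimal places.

0.000000

m-sum = -2 − 4 + 5 = -1 ≠ 0 ⇒ I = 0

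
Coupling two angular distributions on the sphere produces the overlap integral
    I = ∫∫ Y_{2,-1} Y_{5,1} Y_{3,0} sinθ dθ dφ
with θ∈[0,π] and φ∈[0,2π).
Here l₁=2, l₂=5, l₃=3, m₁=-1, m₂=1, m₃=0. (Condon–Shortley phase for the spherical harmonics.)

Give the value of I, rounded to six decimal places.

-0.214318

m-sum 0 ✓  L=10 even ✓  3≤3≤7 ✓
Π(2lᵢ+1) = 5×11×7 = 385
triangle coeff Δ(2,5,3) = 1/2310
Σ_t [2,2]: t=2:+1/144 = 1/144
(3j)²=10/231 [(2 5 3; 0 0 0)], sign=-1
Σ_t [3,3]: t=3:−1/216 = -1/216
(3j)²=8/231 [(2 5 3; -1 1 0)], sign=+1
⇒ 4πI² = 400/693
I = (-1)√(400/693/(4π)) = -0.21431790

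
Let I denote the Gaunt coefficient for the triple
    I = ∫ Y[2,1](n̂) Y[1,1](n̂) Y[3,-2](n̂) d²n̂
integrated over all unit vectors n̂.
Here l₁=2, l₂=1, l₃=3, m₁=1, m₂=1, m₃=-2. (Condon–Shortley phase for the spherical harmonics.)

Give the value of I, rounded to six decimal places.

Rules hold: Σm=0, L=6 even, 1≤3≤3.
N = 5·3·7 = 105
Δ = 0!·4!·2!/7! = 1/105
Racah Σ t=0..0: t=0:+1/4 = 1/4
⇒ 3j(2 1 3; 0 0 0)² = 3/35, sgn -1
Racah Σ t=0..0: t=0:+1/12 = 1/12
⇒ 3j(2 1 3; 1 1 -2)² = 2/21, sgn -1
4πI² = N·(3j₀)²·(3jₘ)² = 6/7
I = +1·√(0.857143/4π) = 0.26116903

0.261169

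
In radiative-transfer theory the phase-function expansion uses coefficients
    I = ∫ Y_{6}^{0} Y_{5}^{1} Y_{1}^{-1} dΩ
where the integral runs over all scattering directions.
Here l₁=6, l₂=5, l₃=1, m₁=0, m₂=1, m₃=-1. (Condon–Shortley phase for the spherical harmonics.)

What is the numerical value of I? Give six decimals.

Rules hold: Σm=0, L=12 even, 1≤1≤11.
N = 13·11·3 = 429
Δ = 10!·2!·0!/13! = 1/858
Racah Σ t=5..5: t=5:−1/14400 = -1/14400
⇒ 3j(6 5 1; 0 0 0)² = 6/143, sgn +1
Racah Σ t=6..6: t=6:+1/34560 = 1/34560
⇒ 3j(6 5 1; 0 1 -1)² = 5/286, sgn +1
4πI² = N·(3j₀)²·(3jₘ)² = 45/143
I = +1·√(0.314685/4π) = 0.15824621

0.158246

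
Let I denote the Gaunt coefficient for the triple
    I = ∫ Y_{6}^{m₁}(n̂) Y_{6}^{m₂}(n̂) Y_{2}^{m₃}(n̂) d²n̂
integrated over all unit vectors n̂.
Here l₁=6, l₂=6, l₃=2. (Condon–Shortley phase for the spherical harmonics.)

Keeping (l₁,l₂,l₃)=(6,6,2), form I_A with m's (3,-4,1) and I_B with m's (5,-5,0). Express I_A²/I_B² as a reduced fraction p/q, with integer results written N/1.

245/121

Shared (l₁,l₂,l₃)=(6,6,2): N and (l;000)² cancel in I_A²/I_B².
A: Δ = 10!·2!·2!/15! = 1/90090; Racah Σ t=1..2: t=1:−1/725760 t=2:+1/161280 = 1/207360; ⇒ 3j(6 6 2; 3 -4 1)² = 7/286, sgn -1
B: Δ = 10!·2!·2!/15! = 1/90090; Racah Σ t=0..1: t=0:+1/3628800 t=1:−1/1451520 = -1/2419200; ⇒ 3j(6 6 2; 5 -5 0)² = 11/910, sgn -1
I_A²/I_B² = (7/286)/(11/910) = 245/121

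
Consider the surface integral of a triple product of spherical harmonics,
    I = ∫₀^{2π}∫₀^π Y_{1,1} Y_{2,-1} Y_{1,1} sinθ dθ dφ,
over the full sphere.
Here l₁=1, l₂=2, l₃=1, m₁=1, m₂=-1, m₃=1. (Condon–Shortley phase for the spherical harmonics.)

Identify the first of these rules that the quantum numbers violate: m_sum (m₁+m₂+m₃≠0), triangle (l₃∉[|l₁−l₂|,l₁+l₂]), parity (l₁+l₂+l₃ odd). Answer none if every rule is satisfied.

Σmᵢ = 1  ✗
l₃∈[|l₁−l₂|,l₁+l₂]=[1,3], have l₃=1
Σlᵢ = 4 ⇒ even

m_sum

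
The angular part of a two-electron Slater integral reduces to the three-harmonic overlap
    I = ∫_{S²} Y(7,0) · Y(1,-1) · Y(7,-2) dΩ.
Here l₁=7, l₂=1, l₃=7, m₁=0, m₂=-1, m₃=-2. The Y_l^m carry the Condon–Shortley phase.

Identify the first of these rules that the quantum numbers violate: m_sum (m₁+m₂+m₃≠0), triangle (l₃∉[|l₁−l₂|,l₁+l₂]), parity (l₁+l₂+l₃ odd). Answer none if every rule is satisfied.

Σmᵢ = -3  ✗
l₃∈[|l₁−l₂|,l₁+l₂]=[6,8], have l₃=7
Σlᵢ = 15 ⇒ odd

m_sum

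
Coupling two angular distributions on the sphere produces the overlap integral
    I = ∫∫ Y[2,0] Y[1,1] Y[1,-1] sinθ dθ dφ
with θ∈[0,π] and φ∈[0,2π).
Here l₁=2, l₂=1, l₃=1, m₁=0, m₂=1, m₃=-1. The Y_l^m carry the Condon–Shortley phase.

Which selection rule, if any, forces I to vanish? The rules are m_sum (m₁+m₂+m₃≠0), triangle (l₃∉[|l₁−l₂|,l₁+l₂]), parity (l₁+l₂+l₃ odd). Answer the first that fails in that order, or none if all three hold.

none

azimuthal sum: 0 + 1 − 1 = 0  ✓
1 ≤ 1 ≤ 3 (triangle on l)  ✓
L = 2 + 1 + 1 = 4 (even)  ✓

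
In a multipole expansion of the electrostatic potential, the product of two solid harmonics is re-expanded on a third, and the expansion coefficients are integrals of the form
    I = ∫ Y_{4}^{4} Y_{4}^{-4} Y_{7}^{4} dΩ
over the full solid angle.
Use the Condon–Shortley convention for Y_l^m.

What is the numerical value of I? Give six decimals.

0.000000

Σmᵢ = 4 ≠ 0, so the φ-integral vanishes; I = 0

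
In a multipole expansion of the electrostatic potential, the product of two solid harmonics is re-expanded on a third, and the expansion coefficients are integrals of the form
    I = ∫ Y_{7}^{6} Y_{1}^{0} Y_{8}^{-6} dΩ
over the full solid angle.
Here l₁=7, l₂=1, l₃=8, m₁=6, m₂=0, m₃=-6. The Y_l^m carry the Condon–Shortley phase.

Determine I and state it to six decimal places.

Checks pass: Σm=0; 16 even; l₃=8∈[6,8].
(2·7+1)(2·1+1)(2·8+1) = 765
Δ: 0! 14! 2! / 17! → 1/2040
sum: t=0:+1/25401600 = 1/25401600
3j²(7 1 8; 0 0 0) = Δ·Π!·Σ² = 8/255  (sign +1)
sum: t=0:+1/6227020800 = 1/6227020800
3j²(7 1 8; 6 0 -6) = Δ·Π!·Σ² = 7/510  (sign +1)
combine: 4πI² = 765·8/255·7/510 = 28/85
take √, sign +1: I = 0.16190663

0.161907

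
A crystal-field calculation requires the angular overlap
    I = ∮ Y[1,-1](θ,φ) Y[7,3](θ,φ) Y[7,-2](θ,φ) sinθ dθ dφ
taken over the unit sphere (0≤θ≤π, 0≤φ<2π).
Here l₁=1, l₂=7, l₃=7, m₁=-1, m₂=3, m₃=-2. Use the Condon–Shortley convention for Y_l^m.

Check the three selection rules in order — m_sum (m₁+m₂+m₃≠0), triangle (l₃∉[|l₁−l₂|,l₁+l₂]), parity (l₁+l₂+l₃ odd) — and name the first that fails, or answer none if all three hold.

parity

m₁+m₂+m₃ = -1 + 3 − 2 = 0  ✓
triangle: |1−7|=6 ≤ l₃=7 ≤ 1+7=8  ✓
parity: l₁+l₂+l₃ = 15 is odd  ✗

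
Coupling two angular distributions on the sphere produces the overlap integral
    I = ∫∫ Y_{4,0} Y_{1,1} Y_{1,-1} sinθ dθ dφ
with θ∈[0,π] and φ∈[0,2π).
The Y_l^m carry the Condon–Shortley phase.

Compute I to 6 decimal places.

0.000000

triangle: need 3≤l₃≤5, have 1; I=0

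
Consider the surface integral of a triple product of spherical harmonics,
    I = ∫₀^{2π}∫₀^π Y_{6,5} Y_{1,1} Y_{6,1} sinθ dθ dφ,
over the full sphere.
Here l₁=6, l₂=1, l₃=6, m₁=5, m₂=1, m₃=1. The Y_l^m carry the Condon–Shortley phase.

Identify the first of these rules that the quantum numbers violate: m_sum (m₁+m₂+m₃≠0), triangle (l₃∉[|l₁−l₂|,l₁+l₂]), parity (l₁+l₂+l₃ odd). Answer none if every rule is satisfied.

Σmᵢ = 7  ✗
l₃∈[|l₁−l₂|,l₁+l₂]=[5,7], have l₃=6
Σlᵢ = 13 ⇒ odd

m_sum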